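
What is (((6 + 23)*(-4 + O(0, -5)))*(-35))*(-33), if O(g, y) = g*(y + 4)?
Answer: -133980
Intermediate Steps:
O(g, y) = g*(4 + y)
(((6 + 23)*(-4 + O(0, -5)))*(-35))*(-33) = (((6 + 23)*(-4 + 0*(4 - 5)))*(-35))*(-33) = ((29*(-4 + 0*(-1)))*(-35))*(-33) = ((29*(-4 + 0))*(-35))*(-33) = ((29*(-4))*(-35))*(-33) = -116*(-35)*(-33) = 4060*(-33) = -133980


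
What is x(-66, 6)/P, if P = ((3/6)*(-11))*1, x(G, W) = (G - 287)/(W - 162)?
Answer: -353/858 ≈ -0.41142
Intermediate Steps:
x(G, W) = (-287 + G)/(-162 + W)
P = -11/2 (P = ((3*(1/6))*(-11))*1 = ((1/2)*(-11))*1 = -11/2*1 = -11/2 ≈ -5.5000)
x(-66, 6)/P = ((-287 - 66)/(-162 + 6))/(-11/2) = (-353/(-156))*(-2/11) = -1/156*(-353)*(-2/11) = (353/156)*(-2/11) = -353/858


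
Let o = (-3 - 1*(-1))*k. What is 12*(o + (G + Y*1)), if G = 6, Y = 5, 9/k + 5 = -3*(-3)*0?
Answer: 876/5 ≈ 175.20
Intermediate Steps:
k = -9/5 (k = 9/(-5 - 3*(-3)*0) = 9/(-5 + 9*0) = 9/(-5 + 0) = 9/(-5) = 9*(-⅕) = -9/5 ≈ -1.8000)
o = 18/5 (o = (-3 - 1*(-1))*(-9/5) = (-3 + 1)*(-9/5) = -2*(-9/5) = 18/5 ≈ 3.6000)
12*(o + (G + Y*1)) = 12*(18/5 + (6 + 5*1)) = 12*(18/5 + (6 + 5)) = 12*(18/5 + 11) = 12*(73/5) = 876/5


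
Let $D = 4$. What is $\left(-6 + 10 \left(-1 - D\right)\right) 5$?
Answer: $-280$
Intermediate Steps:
$\left(-6 + 10 \left(-1 - D\right)\right) 5 = \left(-6 + 10 \left(-1 - 4\right)\right) 5 = \left(-6 + 10 \left(-5\right)\right) 5 = \left(-6 - 50\right) 5 = \left(-56\right) 5 = -280$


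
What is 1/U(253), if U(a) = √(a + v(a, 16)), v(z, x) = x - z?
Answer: ¼ ≈ 0.25000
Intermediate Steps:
U(a) = 4 (U(a) = √(a + (16 - a)) = √16 = 4)
1/U(253) = 1/4 = ¼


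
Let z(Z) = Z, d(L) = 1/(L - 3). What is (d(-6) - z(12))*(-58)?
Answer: 6322/9 ≈ 702.44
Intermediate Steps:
d(L) = 1/(-3 + L)
(d(-6) - z(12))*(-58) = (1/(-3 - 6) - 1*12)*(-58) = (1/(-9) - 12)*(-58) = (-1/9 - 12)*(-58) = -109/9*(-58) = 6322/9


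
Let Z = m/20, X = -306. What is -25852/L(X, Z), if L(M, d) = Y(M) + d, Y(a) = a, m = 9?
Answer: 517040/6111 ≈ 84.608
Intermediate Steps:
Z = 9/20 ≈ 0.45000
L(M, d) = M + d
-25852/L(X, Z) = -25852/(-306 + 9/20) = -25852/(-6111/20) = -25852*(-20/6111) = 517040/6111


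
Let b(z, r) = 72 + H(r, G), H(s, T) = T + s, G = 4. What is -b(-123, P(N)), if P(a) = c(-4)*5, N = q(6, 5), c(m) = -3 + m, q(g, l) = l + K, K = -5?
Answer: -41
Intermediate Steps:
q(g, l) = -5 + l (q(g, l) = l - 5 = -5 + l)
N = 0 (N = -5 + 5 = 0)
P(a) = -35 (P(a) = (-3 - 4)*5 = -7*5 = -35)
b(z, r) = 76 + r (b(z, r) = 72 + (4 + r) = 76 + r)
-b(-123, P(N)) = -(76 - 35) = -1*41 = -41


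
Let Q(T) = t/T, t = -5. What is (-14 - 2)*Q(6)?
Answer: 40/3 ≈ 13.333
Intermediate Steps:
Q(T) = -5/T
(-14 - 2)*Q(6) = (-14 - 2)*(-5/6) = -(-80)/6 = -16*(-5/6) = 40/3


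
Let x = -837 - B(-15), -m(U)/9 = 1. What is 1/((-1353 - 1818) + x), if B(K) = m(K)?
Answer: -1/3999 ≈ -0.00025006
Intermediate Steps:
m(U) = -9 (m(U) = -9*1 = -9)
B(K) = -9
x = -828 (x = -837 - 1*(-9) = -837 + 9 = -828)
1/((-1353 - 1818) + x) = 1/((-1353 - 1818) - 828) = 1/(-3171 - 828) = 1/(-3999) = -1/3999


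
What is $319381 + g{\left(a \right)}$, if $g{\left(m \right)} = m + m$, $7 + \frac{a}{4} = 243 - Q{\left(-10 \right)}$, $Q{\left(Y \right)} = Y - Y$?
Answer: $321269$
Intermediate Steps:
$Q{\left(Y \right)} = 0$
$a = 944$ ($a = -28 + 4 \left(243 - 0\right) = -28 + 4 \left(243 + 0\right) = -28 + 4 \cdot 243 = -28 + 972 = 944$)
$g{\left(m \right)} = 2 m$
$319381 + g{\left(a \right)} = 319381 + 2 \cdot 944 = 319381 + 1888 = 321269$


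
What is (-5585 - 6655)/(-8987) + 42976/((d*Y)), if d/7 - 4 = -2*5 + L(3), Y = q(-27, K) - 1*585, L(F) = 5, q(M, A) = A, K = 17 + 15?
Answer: 5488688/440363 ≈ 12.464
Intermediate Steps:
K = 32
Y = -553 (Y = 32 - 1*585 = 32 - 585 = -553)
d = -7 (d = 28 + 7*(-2*5 + 5) = 28 + 7*(-10 + 5) = 28 + 7*(-5) = 28 - 35 = -7)
(-5585 - 6655)/(-8987) + 42976/((d*Y)) = (-5585 - 6655)/(-8987) + 42976/((-7*(-553))) = -12240*(-1/8987) + 42976/3871 = 12240/8987 + 42976*(1/3871) = 12240/8987 + 544/49 = 5488688/440363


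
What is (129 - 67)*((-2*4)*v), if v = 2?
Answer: -992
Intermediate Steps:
(129 - 67)*((-2*4)*v) = (129 - 67)*(-2*4*2) = 62*(-8*2) = 62*(-16) = -992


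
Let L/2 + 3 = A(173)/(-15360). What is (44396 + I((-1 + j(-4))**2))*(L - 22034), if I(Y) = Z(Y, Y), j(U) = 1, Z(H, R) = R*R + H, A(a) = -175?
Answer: -375738942095/384 ≈ -9.7849e+8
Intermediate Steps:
Z(H, R) = H + R**2 (Z(H, R) = R**2 + H = H + R**2)
I(Y) = Y + Y**2
L = -9181/1536 (L = -6 + 2*(-175/(-15360)) = -6 + 2*(-175*(-1/15360)) = -6 + 2*(35/3072) = -6 + 35/1536 = -9181/1536 ≈ -5.9772)
(44396 + I((-1 + j(-4))**2))*(L - 22034) = (44396 + (-1 + 1)**2*(1 + (-1 + 1)**2))*(-9181/1536 - 22034) = (44396 + 0**2*(1 + 0**2))*(-33853405/1536) = (44396 + 0*(1 + 0))*(-33853405/1536) = (44396 + 0*1)*(-33853405/1536) = (44396 + 0)*(-33853405/1536) = 44396*(-33853405/1536) = -375738942095/384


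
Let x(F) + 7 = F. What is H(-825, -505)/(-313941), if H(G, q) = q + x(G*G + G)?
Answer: -679288/313941 ≈ -2.1637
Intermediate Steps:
x(F) = -7 + F
H(G, q) = -7 + G + q + G² (H(G, q) = q + (-7 + (G*G + G)) = q + (-7 + (G² + G)) = q + (-7 + (G + G²)) = q + (-7 + G + G²) = -7 + G + q + G²)
H(-825, -505)/(-313941) = (-7 - 505 - 825*(1 - 825))/(-313941) = (-7 - 505 - 825*(-824))*(-1/313941) = (-7 - 505 + 679800)*(-1/313941) = 679288*(-1/313941) = -679288/313941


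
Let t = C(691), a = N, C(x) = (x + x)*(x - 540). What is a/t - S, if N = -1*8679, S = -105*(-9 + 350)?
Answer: 7471850331/208682 ≈ 35805.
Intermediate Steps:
S = -35805 (S = -105*341 = -35805)
C(x) = 2*x*(-540 + x) (C(x) = (2*x)*(-540 + x) = 2*x*(-540 + x))
N = -8679
a = -8679
t = 208682 (t = 2*691*(-540 + 691) = 2*691*151 = 208682)
a/t - S = -8679/208682 - 1*(-35805) = -8679*1/208682 + 35805 = -8679/208682 + 35805 = 7471850331/208682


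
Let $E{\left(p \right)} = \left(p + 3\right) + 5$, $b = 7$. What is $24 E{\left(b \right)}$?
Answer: $360$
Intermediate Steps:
$E{\left(p \right)} = 8 + p$ ($E{\left(p \right)} = \left(3 + p\right) + 5 = 8 + p$)
$24 E{\left(b \right)} = 24 \left(8 + 7\right) = 24 \cdot 15 = 360$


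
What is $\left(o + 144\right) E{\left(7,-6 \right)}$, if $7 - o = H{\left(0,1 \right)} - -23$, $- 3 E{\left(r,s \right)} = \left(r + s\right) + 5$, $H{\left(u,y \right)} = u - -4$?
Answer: $-248$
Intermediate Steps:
$H{\left(u,y \right)} = 4 + u$ ($H{\left(u,y \right)} = u + 4 = 4 + u$)
$E{\left(r,s \right)} = - \frac{5}{3} - \frac{r}{3} - \frac{s}{3}$ ($E{\left(r,s \right)} = - \frac{\left(r + s\right) + 5}{3} = - \frac{5 + r + s}{3} = - \frac{5}{3} - \frac{r}{3} - \frac{s}{3}$)
$o = -20$ ($o = 7 - \left(\left(4 + 0\right) - -23\right) = 7 - \left(4 + 23\right) = 7 - 27 = -20$)
$\left(o + 144\right) E{\left(7,-6 \right)} = \left(-20 + 144\right) \left(- \frac{5}{3} - \frac{7}{3} - -2\right) = 124 \left(- \frac{5}{3} - \frac{7}{3} + 2\right) = 124 \left(-2\right) = -248$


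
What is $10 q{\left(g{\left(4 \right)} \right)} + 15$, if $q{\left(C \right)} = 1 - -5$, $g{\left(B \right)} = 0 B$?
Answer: $75$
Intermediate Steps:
$g{\left(B \right)} = 0$
$q{\left(C \right)} = 6$ ($q{\left(C \right)} = 1 + 5 = 6$)
$10 q{\left(g{\left(4 \right)} \right)} + 15 = 10 \cdot 6 + 15 = 60 + 15 = 75$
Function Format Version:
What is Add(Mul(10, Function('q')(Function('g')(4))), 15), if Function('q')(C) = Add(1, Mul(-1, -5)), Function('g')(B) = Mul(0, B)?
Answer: 75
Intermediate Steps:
Function('g')(B) = 0
Function('q')(C) = 6 (Function('q')(C) = Add(1, 5) = 6)
Add(Mul(10, Function('q')(Function('g')(4))), 15) = Add(Mul(10, 6), 15) = Add(60, 15) = 75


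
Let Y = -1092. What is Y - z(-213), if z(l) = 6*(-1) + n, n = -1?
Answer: -1085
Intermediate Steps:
z(l) = -7 (z(l) = 6*(-1) - 1 = -6 - 1 = -7)
Y - z(-213) = -1092 - 1*(-7) = -1092 + 7 = -1085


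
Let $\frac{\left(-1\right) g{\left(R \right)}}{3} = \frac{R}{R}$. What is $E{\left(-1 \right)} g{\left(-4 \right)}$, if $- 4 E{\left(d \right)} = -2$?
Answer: $- \frac{3}{2} \approx -1.5$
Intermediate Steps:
$g{\left(R \right)} = -3$ ($g{\left(R \right)} = - 3 \frac{R}{R} = \left(-3\right) 1 = -3$)
$E{\left(d \right)} = \frac{1}{2}$ ($E{\left(d \right)} = \left(- \frac{1}{4}\right) \left(-2\right) = \frac{1}{2}$)
$E{\left(-1 \right)} g{\left(-4 \right)} = \frac{1}{2} \left(-3\right) = - \frac{3}{2}$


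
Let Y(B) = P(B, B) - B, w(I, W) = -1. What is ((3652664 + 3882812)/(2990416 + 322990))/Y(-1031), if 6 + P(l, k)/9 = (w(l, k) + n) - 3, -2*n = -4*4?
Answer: 3767738/1678240139 ≈ 0.0022451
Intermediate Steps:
n = 8 (n = -(-2)*4 = -1/2*(-16) = 8)
P(l, k) = -18 (P(l, k) = -54 + 9*((-1 + 8) - 3) = -54 + 9*(7 - 3) = -54 + 9*4 = -54 + 36 = -18)
Y(B) = -18 - B
((3652664 + 3882812)/(2990416 + 322990))/Y(-1031) = ((3652664 + 3882812)/(2990416 + 322990))/(-18 - 1*(-1031)) = (7535476/3313406)/(-18 + 1031) = (7535476*(1/3313406))/1013 = (3767738/1656703)*(1/1013) = 3767738/1678240139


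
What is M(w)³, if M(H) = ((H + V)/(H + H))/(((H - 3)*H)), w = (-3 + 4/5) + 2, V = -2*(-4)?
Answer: -926859375/32768 ≈ -28286.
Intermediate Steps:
V = 8
w = -⅕ (w = (-3 + 4*(⅕)) + 2 = (-3 + ⅘) + 2 = -11/5 + 2 = -⅕ ≈ -0.20000)
M(H) = (8 + H)/(2*H²*(-3 + H)) (M(H) = ((H + 8)/(H + H))/(((H - 3)*H)) = ((8 + H)/((2*H)))/(((-3 + H)*H)) = ((8 + H)*(1/(2*H)))/((H*(-3 + H))) = ((8 + H)/(2*H))*(1/(H*(-3 + H))) = (8 + H)/(2*H²*(-3 + H)))
M(w)³ = ((8 - ⅕)/(2*(-⅕)²*(-3 - ⅕)))³ = ((½)*25*(39/5)/(-16/5))³ = ((½)*25*(-5/16)*(39/5))³ = (-975/32)³ = -926859375/32768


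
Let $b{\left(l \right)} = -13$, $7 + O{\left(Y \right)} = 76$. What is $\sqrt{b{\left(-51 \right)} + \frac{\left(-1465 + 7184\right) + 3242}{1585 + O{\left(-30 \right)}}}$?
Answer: $\frac{i \sqrt{20742814}}{1654} \approx 2.7536 i$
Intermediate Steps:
$O{\left(Y \right)} = 69$ ($O{\left(Y \right)} = -7 + 76 = 69$)
$\sqrt{b{\left(-51 \right)} + \frac{\left(-1465 + 7184\right) + 3242}{1585 + O{\left(-30 \right)}}} = \sqrt{-13 + \frac{\left(-1465 + 7184\right) + 3242}{1585 + 69}} = \sqrt{-13 + \frac{5719 + 3242}{1654}} = \sqrt{-13 + 8961 \cdot \frac{1}{1654}} = \sqrt{-13 + \frac{8961}{1654}} = \sqrt{- \frac{12541}{1654}} = \frac{i \sqrt{20742814}}{1654}$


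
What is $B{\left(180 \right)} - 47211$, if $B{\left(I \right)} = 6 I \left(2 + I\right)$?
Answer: $149349$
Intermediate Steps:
$B{\left(I \right)} = 6 I \left(2 + I\right)$
$B{\left(180 \right)} - 47211 = 6 \cdot 180 \left(2 + 180\right) - 47211 = 6 \cdot 180 \cdot 182 - 47211 = 196560 - 47211 = 149349$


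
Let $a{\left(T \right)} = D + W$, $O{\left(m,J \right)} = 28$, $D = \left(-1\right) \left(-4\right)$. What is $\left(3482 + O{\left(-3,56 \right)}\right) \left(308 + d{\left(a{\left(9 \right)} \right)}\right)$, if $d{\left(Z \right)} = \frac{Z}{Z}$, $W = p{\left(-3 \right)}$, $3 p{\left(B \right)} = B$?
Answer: $1084590$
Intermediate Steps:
$p{\left(B \right)} = \frac{B}{3}$
$W = -1$ ($W = \frac{1}{3} \left(-3\right) = -1$)
$D = 4$
$a{\left(T \right)} = 3$ ($a{\left(T \right)} = 4 - 1 = 3$)
$d{\left(Z \right)} = 1$
$\left(3482 + O{\left(-3,56 \right)}\right) \left(308 + d{\left(a{\left(9 \right)} \right)}\right) = \left(3482 + 28\right) \left(308 + 1\right) = 3510 \cdot 309 = 1084590$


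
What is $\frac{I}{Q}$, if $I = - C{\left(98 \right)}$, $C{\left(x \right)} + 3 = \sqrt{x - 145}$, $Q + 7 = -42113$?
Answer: $- \frac{1}{14040} + \frac{i \sqrt{47}}{42120} \approx -7.1225 \cdot 10^{-5} + 0.00016276 i$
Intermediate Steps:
$Q = -42120$ ($Q = -7 - 42113 = -42120$)
$C{\left(x \right)} = -3 + \sqrt{-145 + x}$ ($C{\left(x \right)} = -3 + \sqrt{x - 145} = -3 + \sqrt{-145 + x}$)
$I = 3 - i \sqrt{47}$ ($I = - (-3 + \sqrt{-145 + 98}) = - (-3 + \sqrt{-47}) = - (-3 + i \sqrt{47}) = 3 - i \sqrt{47} \approx 3.0 - 6.8557 i$)
$\frac{I}{Q} = \frac{3 - i \sqrt{47}}{-42120} = \left(3 - i \sqrt{47}\right) \left(- \frac{1}{42120}\right) = - \frac{1}{14040} + \frac{i \sqrt{47}}{42120}$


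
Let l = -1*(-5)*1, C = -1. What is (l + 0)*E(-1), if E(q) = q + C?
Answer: -10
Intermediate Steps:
E(q) = -1 + q (E(q) = q - 1 = -1 + q)
l = 5 (l = 5*1 = 5)
(l + 0)*E(-1) = (5 + 0)*(-1 - 1) = 5*(-2) = -10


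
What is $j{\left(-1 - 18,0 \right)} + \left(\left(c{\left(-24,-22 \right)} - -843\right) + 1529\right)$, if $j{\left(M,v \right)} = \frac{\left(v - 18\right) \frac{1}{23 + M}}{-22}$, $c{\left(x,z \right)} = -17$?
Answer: $\frac{103629}{44} \approx 2355.2$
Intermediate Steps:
$j{\left(M,v \right)} = - \frac{-18 + v}{22 \left(23 + M\right)}$ ($j{\left(M,v \right)} = \frac{-18 + v}{23 + M} \left(- \frac{1}{22}\right) = - \frac{-18 + v}{22 \left(23 + M\right)}$)
$j{\left(-1 - 18,0 \right)} + \left(\left(c{\left(-24,-22 \right)} - -843\right) + 1529\right) = \frac{18 - 0}{22 \left(23 - 19\right)} + \left(\left(-17 - -843\right) + 1529\right) = \frac{18 + 0}{22 \left(23 - 19\right)} + \left(\left(-17 + 843\right) + 1529\right) = \frac{1}{22} \cdot \frac{1}{4} \cdot 18 + \left(826 + 1529\right) = \frac{1}{22} \cdot \frac{1}{4} \cdot 18 + 2355 = \frac{9}{44} + 2355 = \frac{103629}{44}$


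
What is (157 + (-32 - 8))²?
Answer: 13689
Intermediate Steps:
(157 + (-32 - 8))² = (157 - 40)² = 117² = 13689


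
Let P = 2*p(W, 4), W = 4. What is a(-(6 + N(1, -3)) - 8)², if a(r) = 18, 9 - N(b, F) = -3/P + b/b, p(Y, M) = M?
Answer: 324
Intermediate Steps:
P = 8 (P = 2*4 = 8)
N(b, F) = 67/8 (N(b, F) = 9 - (-3/8 + b/b) = 9 - (-3*⅛ + 1) = 9 - (-3/8 + 1) = 9 - 1*5/8 = 9 - 5/8 = 67/8)
a(-(6 + N(1, -3)) - 8)² = 18² = 324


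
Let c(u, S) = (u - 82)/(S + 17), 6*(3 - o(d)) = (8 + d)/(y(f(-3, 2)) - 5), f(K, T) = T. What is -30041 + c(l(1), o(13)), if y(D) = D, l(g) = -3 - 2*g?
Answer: -3815729/127 ≈ -30045.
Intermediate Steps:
o(d) = 31/9 + d/18 (o(d) = 3 - (8 + d)/(6*(2 - 5)) = 3 - (8 + d)/(6*(-3)) = 3 - (8 + d)*(-1)/(6*3) = 3 - (-8/3 - d/3)/6 = 3 + (4/9 + d/18) = 31/9 + d/18)
c(u, S) = (-82 + u)/(17 + S)
-30041 + c(l(1), o(13)) = -30041 + (-82 + (-3 - 2*1))/(17 + (31/9 + (1/18)*13)) = -30041 + (-82 + (-3 - 2))/(17 + (31/9 + 13/18)) = -30041 + (-82 - 5)/(17 + 25/6) = -30041 - 87/(127/6) = -30041 + (6/127)*(-87) = -30041 - 522/127 = -3815729/127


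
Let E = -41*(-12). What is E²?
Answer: 242064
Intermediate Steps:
E = 492
E² = 492² = 242064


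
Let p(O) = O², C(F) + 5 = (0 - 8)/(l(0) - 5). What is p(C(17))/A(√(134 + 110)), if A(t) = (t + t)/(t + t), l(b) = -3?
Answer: 16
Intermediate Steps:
C(F) = -4 (C(F) = -5 + (0 - 8)/(-3 - 5) = -5 - 8/(-8) = -5 - 8*(-⅛) = -5 + 1 = -4)
A(t) = 1 (A(t) = (2*t)/((2*t)) = (2*t)*(1/(2*t)) = 1)
p(C(17))/A(√(134 + 110)) = (-4)²/1 = 16*1 = 16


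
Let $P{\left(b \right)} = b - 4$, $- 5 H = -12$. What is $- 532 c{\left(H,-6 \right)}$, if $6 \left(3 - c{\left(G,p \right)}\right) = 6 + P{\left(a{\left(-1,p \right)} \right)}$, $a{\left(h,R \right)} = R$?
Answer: $- \frac{5852}{3} \approx -1950.7$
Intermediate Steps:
$H = \frac{12}{5}$ ($H = \left(- \frac{1}{5}\right) \left(-12\right) = \frac{12}{5} \approx 2.4$)
$P{\left(b \right)} = -4 + b$
$c{\left(G,p \right)} = \frac{8}{3} - \frac{p}{6}$ ($c{\left(G,p \right)} = 3 - \frac{6 + \left(-4 + p\right)}{6} = 3 - \frac{2 + p}{6} = 3 - \left(\frac{1}{3} + \frac{p}{6}\right) = \frac{8}{3} - \frac{p}{6}$)
$- 532 c{\left(H,-6 \right)} = - 532 \left(\frac{8}{3} - -1\right) = - 532 \left(\frac{8}{3} + 1\right) = \left(-532\right) \frac{11}{3} = - \frac{5852}{3}$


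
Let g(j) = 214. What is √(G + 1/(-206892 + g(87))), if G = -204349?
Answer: 3*I*√969881125826266/206678 ≈ 452.05*I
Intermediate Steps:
√(G + 1/(-206892 + g(87))) = √(-204349 + 1/(-206892 + 214)) = √(-204349 + 1/(-206678)) = √(-204349 - 1/206678) = √(-42234442623/206678) = 3*I*√969881125826266/206678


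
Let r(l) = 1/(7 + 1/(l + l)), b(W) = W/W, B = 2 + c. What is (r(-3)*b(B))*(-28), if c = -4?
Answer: -168/41 ≈ -4.0976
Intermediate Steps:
B = -2 (B = 2 - 4 = -2)
b(W) = 1
r(l) = 1/(7 + 1/(2*l))
(r(-3)*b(B))*(-28) = ((2*(-3)/(1 + 14*(-3)))*1)*(-28) = ((2*(-3)/(1 - 42))*1)*(-28) = ((2*(-3)/(-41))*1)*(-28) = ((2*(-3)*(-1/41))*1)*(-28) = ((6/41)*1)*(-28) = (6/41)*(-28) = -168/41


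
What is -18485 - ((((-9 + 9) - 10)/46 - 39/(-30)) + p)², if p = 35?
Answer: -1046729901/52900 ≈ -19787.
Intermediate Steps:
-18485 - ((((-9 + 9) - 10)/46 - 39/(-30)) + p)² = -18485 - ((((-9 + 9) - 10)/46 - 39/(-30)) + 35)² = -18485 - (((0 - 10)*(1/46) - 39*(-1/30)) + 35)² = -18485 - ((-10*1/46 + 13/10) + 35)² = -18485 - ((-5/23 + 13/10) + 35)² = -18485 - (249/230 + 35)² = -18485 - (8299/230)² = -18485 - 1*68873401/52900 = -18485 - 68873401/52900 = -1046729901/52900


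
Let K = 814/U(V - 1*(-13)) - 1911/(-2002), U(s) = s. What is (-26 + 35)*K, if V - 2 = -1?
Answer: 81909/154 ≈ 531.88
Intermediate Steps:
V = 1 (V = 2 - 1 = 1)
K = 9101/154 (K = 814/(1 - 1*(-13)) - 1911/(-2002) = 814/(1 + 13) - 1911*(-1/2002) = 814/14 + 21/22 = 814*(1/14) + 21/22 = 407/7 + 21/22 = 9101/154 ≈ 59.097)
(-26 + 35)*K = (-26 + 35)*(9101/154) = 9*(9101/154) = 81909/154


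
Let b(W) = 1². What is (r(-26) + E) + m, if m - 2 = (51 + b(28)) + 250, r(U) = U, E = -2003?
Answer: -1725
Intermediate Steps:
b(W) = 1
m = 304 (m = 2 + ((51 + 1) + 250) = 2 + (52 + 250) = 2 + 302 = 304)
(r(-26) + E) + m = (-26 - 2003) + 304 = -2029 + 304 = -1725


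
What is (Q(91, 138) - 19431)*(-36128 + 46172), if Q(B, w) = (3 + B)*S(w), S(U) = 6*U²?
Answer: 107685590940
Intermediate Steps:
Q(B, w) = 6*w²*(3 + B) (Q(B, w) = (3 + B)*(6*w²) = 6*w²*(3 + B))
(Q(91, 138) - 19431)*(-36128 + 46172) = (6*138²*(3 + 91) - 19431)*(-36128 + 46172) = (6*19044*94 - 19431)*10044 = (10740816 - 19431)*10044 = 10721385*10044 = 107685590940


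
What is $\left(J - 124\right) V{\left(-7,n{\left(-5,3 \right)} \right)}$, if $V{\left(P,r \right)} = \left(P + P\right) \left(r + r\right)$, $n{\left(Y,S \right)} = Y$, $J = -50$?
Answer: $-24360$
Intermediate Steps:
$V{\left(P,r \right)} = 4 P r$ ($V{\left(P,r \right)} = 2 P 2 r = 4 P r$)
$\left(J - 124\right) V{\left(-7,n{\left(-5,3 \right)} \right)} = \left(-50 - 124\right) 4 \left(-7\right) \left(-5\right) = \left(-174\right) 140 = -24360$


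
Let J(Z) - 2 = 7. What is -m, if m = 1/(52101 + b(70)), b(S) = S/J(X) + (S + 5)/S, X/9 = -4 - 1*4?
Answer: -126/6565841 ≈ -1.9190e-5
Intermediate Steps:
X = -72 (X = 9*(-4 - 1*4) = 9*(-4 - 4) = 9*(-8) = -72)
J(Z) = 9 (J(Z) = 2 + 7 = 9)
b(S) = S/9 + (5 + S)/S (b(S) = S/9 + (S + 5)/S = S*(1/9) + (5 + S)/S = S/9 + (5 + S)/S)
m = 126/6565841 (m = 1/(52101 + (1 + 5/70 + (1/9)*70)) = 1/(52101 + (1 + 5*(1/70) + 70/9)) = 1/(52101 + (1 + 1/14 + 70/9)) = 1/(52101 + 1115/126) = 1/(6565841/126) = 126/6565841 ≈ 1.9190e-5)
-m = -1*126/6565841 = -126/6565841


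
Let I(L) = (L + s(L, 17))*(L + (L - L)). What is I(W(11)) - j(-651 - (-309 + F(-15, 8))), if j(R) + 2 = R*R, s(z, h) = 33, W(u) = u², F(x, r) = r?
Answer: -103864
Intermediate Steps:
I(L) = L*(33 + L) (I(L) = (L + 33)*(L + (L - L)) = (33 + L)*(L + 0) = (33 + L)*L = L*(33 + L))
j(R) = -2 + R² (j(R) = -2 + R*R = -2 + R²)
I(W(11)) - j(-651 - (-309 + F(-15, 8))) = 11²*(33 + 11²) - (-2 + (-651 - (-309 + 8))²) = 121*(33 + 121) - (-2 + (-651 - 1*(-301))²) = 121*154 - (-2 + (-651 + 301)²) = 18634 - (-2 + (-350)²) = 18634 - (-2 + 122500) = 18634 - 1*122498 = 18634 - 122498 = -103864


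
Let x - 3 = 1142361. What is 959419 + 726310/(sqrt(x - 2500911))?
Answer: 959419 - 4810*I*sqrt(1358547)/8997 ≈ 9.5942e+5 - 623.14*I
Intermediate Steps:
x = 1142364 (x = 3 + 1142361 = 1142364)
959419 + 726310/(sqrt(x - 2500911)) = 959419 + 726310/(sqrt(1142364 - 2500911)) = 959419 + 726310/(sqrt(-1358547)) = 959419 + 726310/((I*sqrt(1358547))) = 959419 + 726310*(-I*sqrt(1358547)/1358547) = 959419 - 4810*I*sqrt(1358547)/8997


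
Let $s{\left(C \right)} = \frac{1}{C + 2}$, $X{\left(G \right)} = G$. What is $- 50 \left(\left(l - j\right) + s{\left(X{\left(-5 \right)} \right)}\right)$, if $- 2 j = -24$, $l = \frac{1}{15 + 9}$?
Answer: $\frac{7375}{12} \approx 614.58$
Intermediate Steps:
$s{\left(C \right)} = \frac{1}{2 + C}$
$l = \frac{1}{24} \approx 0.041667$
$j = 12$ ($j = \left(- \frac{1}{2}\right) \left(-24\right) = 12$)
$- 50 \left(\left(l - j\right) + s{\left(X{\left(-5 \right)} \right)}\right) = - 50 \left(\left(\frac{1}{24} - 12\right) + \frac{1}{2 - 5}\right) = - 50 \left(\left(\frac{1}{24} - 12\right) + \frac{1}{-3}\right) = - 50 \left(- \frac{287}{24} - \frac{1}{3}\right) = \left(-50\right) \left(- \frac{295}{24}\right) = \frac{7375}{12}$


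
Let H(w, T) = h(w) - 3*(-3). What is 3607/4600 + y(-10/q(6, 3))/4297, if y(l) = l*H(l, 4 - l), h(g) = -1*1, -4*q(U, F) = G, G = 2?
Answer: 16235279/19766200 ≈ 0.82137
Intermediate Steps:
q(U, F) = -½ (q(U, F) = -¼*2 = -½)
h(g) = -1
H(w, T) = 8 (H(w, T) = -1 - 3*(-3) = -1 + 9 = 8)
y(l) = 8*l (y(l) = l*8 = 8*l)
3607/4600 + y(-10/q(6, 3))/4297 = 3607/4600 + (8*(-10/(-½)))/4297 = 3607*(1/4600) + (8*(-10*(-2)))*(1/4297) = 3607/4600 + (8*20)*(1/4297) = 3607/4600 + 160*(1/4297) = 3607/4600 + 160/4297 = 16235279/19766200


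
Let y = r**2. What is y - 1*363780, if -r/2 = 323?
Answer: 53536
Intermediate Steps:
r = -646 (r = -2*323 = -646)
y = 417316 (y = (-646)**2 = 417316)
y - 1*363780 = 417316 - 1*363780 = 417316 - 363780 = 53536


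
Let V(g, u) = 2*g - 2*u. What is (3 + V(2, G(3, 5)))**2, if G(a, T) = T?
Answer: 9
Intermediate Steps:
V(g, u) = -2*u + 2*g
(3 + V(2, G(3, 5)))**2 = (3 + (-2*5 + 2*2))**2 = (3 + (-10 + 4))**2 = (3 - 6)**2 = (-3)**2 = 9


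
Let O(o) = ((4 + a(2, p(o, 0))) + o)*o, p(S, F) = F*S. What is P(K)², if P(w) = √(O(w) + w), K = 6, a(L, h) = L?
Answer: 78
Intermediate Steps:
O(o) = o*(6 + o) (O(o) = ((4 + 2) + o)*o = (6 + o)*o = o*(6 + o))
P(w) = √(w + w*(6 + w)) (P(w) = √(w*(6 + w) + w) = √(w + w*(6 + w)))
P(K)² = (√(6*(7 + 6)))² = (√(6*13))² = (√78)² = 78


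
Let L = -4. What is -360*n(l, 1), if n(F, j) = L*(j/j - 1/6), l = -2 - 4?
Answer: 1200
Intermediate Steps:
l = -6
n(F, j) = -10/3 (n(F, j) = -4*(j/j - 1/6) = -4*(1 - 1*⅙) = -4*(1 - ⅙) = -4*⅚ = -10/3)
-360*n(l, 1) = -360*(-10/3) = 1200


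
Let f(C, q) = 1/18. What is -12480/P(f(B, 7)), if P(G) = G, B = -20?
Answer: -224640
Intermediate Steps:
f(C, q) = 1/18
-12480/P(f(B, 7)) = -12480/1/18 = -12480*18 = -224640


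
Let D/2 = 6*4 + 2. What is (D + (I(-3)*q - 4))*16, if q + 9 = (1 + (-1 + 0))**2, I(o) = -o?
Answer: 336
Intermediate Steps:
q = -9 (q = -9 + (1 + (-1 + 0))**2 = -9 + (1 - 1)**2 = -9 + 0**2 = -9 + 0 = -9)
D = 52 (D = 2*(6*4 + 2) = 2*(24 + 2) = 2*26 = 52)
(D + (I(-3)*q - 4))*16 = (52 + (-1*(-3)*(-9) - 4))*16 = (52 + (3*(-9) - 4))*16 = (52 + (-27 - 4))*16 = (52 - 31)*16 = 21*16 = 336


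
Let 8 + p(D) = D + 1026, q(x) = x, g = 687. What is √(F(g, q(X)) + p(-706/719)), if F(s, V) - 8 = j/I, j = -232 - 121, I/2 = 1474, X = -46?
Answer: 3*√127906032387639/1059806 ≈ 32.014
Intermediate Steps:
I = 2948 (I = 2*1474 = 2948)
p(D) = 1018 + D (p(D) = -8 + (D + 1026) = -8 + (1026 + D) = 1018 + D)
j = -353
F(s, V) = 23231/2948 (F(s, V) = 8 - 353/2948 = 23231/2948)
√(F(g, q(X)) + p(-706/719)) = √(23231/2948 + (1018 - 706/719)) = √(23231/2948 + 731236/719) = √(2172386817/2119612) = 3*√127906032387639/1059806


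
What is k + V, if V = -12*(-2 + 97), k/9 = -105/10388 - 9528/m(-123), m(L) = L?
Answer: -26949039/60844 ≈ -442.92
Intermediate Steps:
k = 42413121/60844 (k = 9*(-105/10388 - 9528/(-123)) = 9*(-105*1/10388 - 9528*(-1/123)) = 9*(-15/1484 + 3176/41) = 9*(4712569/60844) = 42413121/60844 ≈ 697.08)
V = -1140 (V = -12*95 = -1140)
k + V = 42413121/60844 - 1140 = -26949039/60844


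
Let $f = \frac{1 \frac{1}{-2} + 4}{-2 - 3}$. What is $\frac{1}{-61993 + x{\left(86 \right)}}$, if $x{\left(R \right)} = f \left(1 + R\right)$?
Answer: $- \frac{10}{620539} \approx -1.6115 \cdot 10^{-5}$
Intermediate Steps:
$f = - \frac{7}{10}$ ($f = \frac{1 \left(- \frac{1}{2}\right) + 4}{-5} = \left(- \frac{1}{2} + 4\right) \left(- \frac{1}{5}\right) = \frac{7}{2} \left(- \frac{1}{5}\right) = - \frac{7}{10} \approx -0.7$)
$x{\left(R \right)} = - \frac{7}{10} - \frac{7 R}{10}$ ($x{\left(R \right)} = - \frac{7 \left(1 + R\right)}{10} = - \frac{7}{10} - \frac{7 R}{10}$)
$\frac{1}{-61993 + x{\left(86 \right)}} = \frac{1}{-61993 - \frac{609}{10}} = \frac{1}{- \frac{620539}{10}} = - \frac{10}{620539}$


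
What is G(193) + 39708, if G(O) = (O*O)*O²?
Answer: 1387527709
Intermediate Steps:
G(O) = O⁴ (G(O) = O²*O² = O⁴)
G(193) + 39708 = 193⁴ + 39708 = 1387488001 + 39708 = 1387527709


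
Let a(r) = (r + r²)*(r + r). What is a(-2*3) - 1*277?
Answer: -637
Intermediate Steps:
a(r) = 2*r*(r + r²) (a(r) = (r + r²)*(2*r) = 2*r*(r + r²))
a(-2*3) - 1*277 = 2*(-2*3)²*(1 - 2*3) - 1*277 = 2*(-6)²*(1 - 6) - 277 = 2*36*(-5) - 277 = -360 - 277 = -637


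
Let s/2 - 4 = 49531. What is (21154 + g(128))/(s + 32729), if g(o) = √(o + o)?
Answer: 21170/131799 ≈ 0.16062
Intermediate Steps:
g(o) = √2*√o (g(o) = √(2*o) = √2*√o)
s = 99070 (s = 8 + 2*49531 = 8 + 99062 = 99070)
(21154 + g(128))/(s + 32729) = (21154 + √2*√128)/(99070 + 32729) = (21154 + √2*(8*√2))/131799 = (21154 + 16)*(1/131799) = 21170*(1/131799) = 21170/131799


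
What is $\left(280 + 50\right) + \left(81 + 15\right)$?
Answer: $426$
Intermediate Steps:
$\left(280 + 50\right) + \left(81 + 15\right) = 330 + 96 = 426$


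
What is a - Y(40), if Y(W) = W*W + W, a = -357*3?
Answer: -2711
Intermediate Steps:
a = -1071
Y(W) = W + W² (Y(W) = W² + W = W + W²)
a - Y(40) = -1071 - 40*(1 + 40) = -1071 - 40*41 = -1071 - 1*1640 = -1071 - 1640 = -2711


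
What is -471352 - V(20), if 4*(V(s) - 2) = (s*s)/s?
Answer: -471359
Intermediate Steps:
V(s) = 2 + s/4 (V(s) = 2 + ((s*s)/s)/4 = 2 + (s²/s)/4 = 2 + s/4)
-471352 - V(20) = -471352 - (2 + (¼)*20) = -471352 - (2 + 5) = -471352 - 1*7 = -471352 - 7 = -471359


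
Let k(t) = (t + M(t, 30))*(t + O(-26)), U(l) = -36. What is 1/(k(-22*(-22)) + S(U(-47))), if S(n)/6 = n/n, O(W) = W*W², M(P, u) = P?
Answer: -1/16545050 ≈ -6.0441e-8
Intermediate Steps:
O(W) = W³
S(n) = 6 (S(n) = 6*(n/n) = 6*1 = 6)
k(t) = 2*t*(-17576 + t) (k(t) = (t + t)*(t + (-26)³) = (2*t)*(t - 17576) = (2*t)*(-17576 + t) = 2*t*(-17576 + t))
1/(k(-22*(-22)) + S(U(-47))) = 1/(2*(-22*(-22))*(-17576 - 22*(-22)) + 6) = 1/(2*484*(-17576 + 484) + 6) = 1/(2*484*(-17092) + 6) = 1/(-16545056 + 6) = 1/(-16545050) = -1/16545050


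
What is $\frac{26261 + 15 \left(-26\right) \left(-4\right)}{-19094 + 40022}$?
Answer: $\frac{27821}{20928} \approx 1.3294$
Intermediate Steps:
$\frac{26261 + 15 \left(-26\right) \left(-4\right)}{-19094 + 40022} = \frac{26261 - -1560}{20928} = \left(26261 + 1560\right) \frac{1}{20928} = 27821 \cdot \frac{1}{20928} = \frac{27821}{20928}$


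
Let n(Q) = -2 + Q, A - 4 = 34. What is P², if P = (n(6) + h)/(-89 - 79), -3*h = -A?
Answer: 625/63504 ≈ 0.0098419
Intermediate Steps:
A = 38 (A = 4 + 34 = 38)
h = 38/3 (h = -(-1)*38/3 = -⅓*(-38) = 38/3 ≈ 12.667)
P = -25/252 (P = ((-2 + 6) + 38/3)/(-89 - 79) = (4 + 38/3)/(-168) = (50/3)*(-1/168) = -25/252 ≈ -0.099206)
P² = (-25/252)² = 625/63504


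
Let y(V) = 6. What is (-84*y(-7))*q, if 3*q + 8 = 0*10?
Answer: 1344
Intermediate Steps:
q = -8/3 (q = -8/3 + (0*10)/3 = -8/3 + (1/3)*0 = -8/3 + 0 = -8/3 ≈ -2.6667)
(-84*y(-7))*q = -84*6*(-8/3) = -504*(-8/3) = 1344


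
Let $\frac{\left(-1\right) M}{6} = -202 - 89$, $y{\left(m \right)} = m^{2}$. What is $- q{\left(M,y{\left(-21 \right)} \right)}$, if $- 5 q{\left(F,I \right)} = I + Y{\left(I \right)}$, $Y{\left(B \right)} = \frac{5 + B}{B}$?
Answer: $\frac{194927}{2205} \approx 88.402$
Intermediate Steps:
$Y{\left(B \right)} = \frac{5 + B}{B}$
$M = 1746$ ($M = - 6 \left(-202 - 89\right) = \left(-6\right) \left(-291\right) = 1746$)
$q{\left(F,I \right)} = - \frac{I}{5} - \frac{5 + I}{5 I}$ ($q{\left(F,I \right)} = - \frac{I + \frac{5 + I}{I}}{5} = - \frac{I}{5} - \frac{5 + I}{5 I}$)
$- q{\left(M,y{\left(-21 \right)} \right)} = - \frac{-5 - \left(-21\right)^{2} - \left(\left(-21\right)^{2}\right)^{2}}{5 \left(-21\right)^{2}} = - \frac{-5 - 441 - 441^{2}}{5 \cdot 441} = - \frac{-5 - 441 - 194481}{5 \cdot 441} = - \frac{-194927}{5 \cdot 441} = \left(-1\right) \left(- \frac{194927}{2205}\right) = \frac{194927}{2205}$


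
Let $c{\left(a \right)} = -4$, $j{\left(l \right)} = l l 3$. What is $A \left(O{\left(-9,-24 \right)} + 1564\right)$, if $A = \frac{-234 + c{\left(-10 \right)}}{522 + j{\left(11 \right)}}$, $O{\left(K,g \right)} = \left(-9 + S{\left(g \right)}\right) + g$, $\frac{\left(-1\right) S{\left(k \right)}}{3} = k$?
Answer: $- \frac{381514}{885} \approx -431.09$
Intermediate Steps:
$j{\left(l \right)} = 3 l^{2}$ ($j{\left(l \right)} = l^{2} \cdot 3 = 3 l^{2}$)
$S{\left(k \right)} = - 3 k$
$O{\left(K,g \right)} = -9 - 2 g$ ($O{\left(K,g \right)} = \left(-9 - 3 g\right) + g = -9 - 2 g$)
$A = - \frac{238}{885}$ ($A = \frac{-234 - 4}{522 + 3 \cdot 11^{2}} = - \frac{238}{522 + 3 \cdot 121} = - \frac{238}{522 + 363} = - \frac{238}{885} \approx -0.26893$)
$A \left(O{\left(-9,-24 \right)} + 1564\right) = - \frac{238 \left(\left(-9 - -48\right) + 1564\right)}{885} = - \frac{238 \left(\left(-9 + 48\right) + 1564\right)}{885} = - \frac{238 \left(39 + 1564\right)}{885} = \left(- \frac{238}{885}\right) 1603 = - \frac{381514}{885}$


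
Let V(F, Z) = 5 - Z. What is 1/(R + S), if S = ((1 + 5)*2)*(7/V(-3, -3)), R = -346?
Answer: -2/671 ≈ -0.0029806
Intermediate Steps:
S = 21/2 (S = ((1 + 5)*2)*(7/(5 - 1*(-3))) = (6*2)*(7/(5 + 3)) = 12*(7/8) = 21/2 ≈ 10.500)
1/(R + S) = 1/(-346 + 21/2) = 1/(-671/2) = -2/671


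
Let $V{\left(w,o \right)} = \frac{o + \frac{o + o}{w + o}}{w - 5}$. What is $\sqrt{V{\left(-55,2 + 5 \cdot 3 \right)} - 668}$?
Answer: $\frac{i \sqrt{24124490}}{190} \approx 25.851 i$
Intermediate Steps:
$V{\left(w,o \right)} = \frac{o + \frac{2 o}{o + w}}{-5 + w}$
$\sqrt{V{\left(-55,2 + 5 \cdot 3 \right)} - 668} = \sqrt{\frac{\left(2 + 5 \cdot 3\right) \left(2 + \left(2 + 5 \cdot 3\right) - 55\right)}{\left(-55\right)^{2} - 5 \left(2 + 5 \cdot 3\right) - -275 + \left(2 + 5 \cdot 3\right) \left(-55\right)} - 668} = \sqrt{\frac{\left(2 + 15\right) \left(2 + \left(2 + 15\right) - 55\right)}{3025 - 5 \left(2 + 15\right) + 275 + \left(2 + 15\right) \left(-55\right)} - 668} = \sqrt{\frac{17 \left(2 + 17 - 55\right)}{3025 - 85 + 275 + 17 \left(-55\right)} - 668} = \sqrt{17 \frac{1}{3025 - 85 + 275 - 935} \left(-36\right) - 668} = \sqrt{17 \cdot \frac{1}{2280} \left(-36\right) - 668} = \sqrt{- \frac{51}{190} - 668} = \sqrt{- \frac{126971}{190}} = \frac{i \sqrt{24124490}}{190}$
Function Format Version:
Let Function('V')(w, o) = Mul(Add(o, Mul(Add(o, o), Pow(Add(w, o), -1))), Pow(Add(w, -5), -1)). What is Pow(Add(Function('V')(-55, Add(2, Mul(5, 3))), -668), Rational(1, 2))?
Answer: Mul(Rational(1, 190), I, Pow(24124490, Rational(1, 2))) ≈ Mul(25.851, I)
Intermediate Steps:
Function('V')(w, o) = Mul(Pow(Add(-5, w), -1), Add(o, Mul(2, o, Pow(Add(o, w), -1)))) (Function('V')(w, o) = Mul(Add(o, Mul(Mul(2, o), Pow(Add(o, w), -1))), Pow(Add(-5, w), -1)) = Mul(Add(o, Mul(2, o, Pow(Add(o, w), -1))), Pow(Add(-5, w), -1)) = Mul(Pow(Add(-5, w), -1), Add(o, Mul(2, o, Pow(Add(o, w), -1)))))
Pow(Add(Function('V')(-55, Add(2, Mul(5, 3))), -668), Rational(1, 2)) = Pow(Add(Mul(Add(2, Mul(5, 3)), Pow(Add(Pow(-55, 2), Mul(-5, Add(2, Mul(5, 3))), Mul(-5, -55), Mul(Add(2, Mul(5, 3)), -55)), -1), Add(2, Add(2, Mul(5, 3)), -55)), -668), Rational(1, 2)) = Pow(Add(Mul(Add(2, 15), Pow(Add(3025, Mul(-5, Add(2, 15)), 275, Mul(Add(2, 15), -55)), -1), Add(2, Add(2, 15), -55)), -668), Rational(1, 2)) = Pow(Add(Mul(17, Pow(Add(3025, Mul(-5, 17), 275, Mul(17, -55)), -1), Add(2, 17, -55)), -668), Rational(1, 2)) = Pow(Add(Mul(17, Pow(Add(3025, -85, 275, -935), -1), -36), -668), Rational(1, 2)) = Pow(Add(Mul(17, Pow(2280, -1), -36), -668), Rational(1, 2)) = Pow(Add(Mul(17, Rational(1, 2280), -36), -668), Rational(1, 2)) = Pow(Add(Rational(-51, 190), -668), Rational(1, 2)) = Pow(Rational(-126971, 190), Rational(1, 2)) = Mul(Rational(1, 190), I, Pow(24124490, Rational(1, 2)))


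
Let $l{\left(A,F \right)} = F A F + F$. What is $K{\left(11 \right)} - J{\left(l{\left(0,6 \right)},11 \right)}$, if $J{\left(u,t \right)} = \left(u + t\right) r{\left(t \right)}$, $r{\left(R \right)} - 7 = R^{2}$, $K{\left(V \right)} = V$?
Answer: $-2165$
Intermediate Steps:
$l{\left(A,F \right)} = F + A F^{2}$ ($l{\left(A,F \right)} = A F F + F = A F^{2} + F = F + A F^{2}$)
$r{\left(R \right)} = 7 + R^{2}$
$J{\left(u,t \right)} = \left(7 + t^{2}\right) \left(t + u\right)$ ($J{\left(u,t \right)} = \left(u + t\right) \left(7 + t^{2}\right) = \left(t + u\right) \left(7 + t^{2}\right) = \left(7 + t^{2}\right) \left(t + u\right)$)
$K{\left(11 \right)} - J{\left(l{\left(0,6 \right)},11 \right)} = 11 - \left(7 + 11^{2}\right) \left(11 + 6 \left(1 + 0 \cdot 6\right)\right) = 11 - \left(7 + 121\right) \left(11 + 6 \left(1 + 0\right)\right) = 11 - 128 \left(11 + 6 \cdot 1\right) = 11 - 128 \left(11 + 6\right) = 11 - 128 \cdot 17 = 11 - 2176 = -2165$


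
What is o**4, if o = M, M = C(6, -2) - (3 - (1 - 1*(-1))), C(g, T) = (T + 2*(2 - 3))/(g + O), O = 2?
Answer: 81/16 ≈ 5.0625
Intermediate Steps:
C(g, T) = (-2 + T)/(2 + g) (C(g, T) = (T + 2*(2 - 3))/(g + 2) = (T + 2*(-1))/(2 + g) = (T - 2)/(2 + g) = (-2 + T)/(2 + g))
M = -3/2 (M = (-2 - 2)/(2 + 6) - (3 - (1 - 1*(-1))) = -4/8 - (3 - (1 + 1)) = (1/8)*(-4) - (3 - 1*2) = -1/2 - (3 - 2) = -1/2 - 1*1 = -1/2 - 1 = -3/2 ≈ -1.5000)
o = -3/2 ≈ -1.5000
o**4 = (-3/2)**4 = 81/16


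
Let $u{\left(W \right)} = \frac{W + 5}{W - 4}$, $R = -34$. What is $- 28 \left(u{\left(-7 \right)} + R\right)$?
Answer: $\frac{10416}{11} \approx 946.91$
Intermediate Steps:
$u{\left(W \right)} = \frac{5 + W}{-4 + W}$
$- 28 \left(u{\left(-7 \right)} + R\right) = - 28 \left(\frac{5 - 7}{-4 - 7} - 34\right) = - 28 \left(\frac{1}{-11} \left(-2\right) - 34\right) = - 28 \left(\left(- \frac{1}{11}\right) \left(-2\right) - 34\right) = - 28 \left(\frac{2}{11} - 34\right) = \left(-28\right) \left(- \frac{372}{11}\right) = \frac{10416}{11}$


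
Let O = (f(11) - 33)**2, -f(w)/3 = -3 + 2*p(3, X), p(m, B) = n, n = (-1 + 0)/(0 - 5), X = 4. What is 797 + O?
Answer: 35801/25 ≈ 1432.0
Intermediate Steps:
n = 1/5 (n = -1/(-5) = -1*(-1/5) = 1/5 ≈ 0.20000)
p(m, B) = 1/5
f(w) = 39/5 (f(w) = -3*(-3 + 2*(1/5)) = -3*(-3 + 2/5) = -3*(-13/5) = 39/5)
O = 15876/25 (O = (39/5 - 33)**2 = (-126/5)**2 = 15876/25 ≈ 635.04)
797 + O = 797 + 15876/25 = 35801/25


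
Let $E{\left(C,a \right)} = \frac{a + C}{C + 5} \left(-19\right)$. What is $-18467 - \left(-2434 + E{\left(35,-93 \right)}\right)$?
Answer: $- \frac{321211}{20} \approx -16061.0$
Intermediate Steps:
$E{\left(C,a \right)} = - \frac{19 \left(C + a\right)}{5 + C}$ ($E{\left(C,a \right)} = \frac{C + a}{5 + C} \left(-19\right) = - \frac{19 \left(C + a\right)}{5 + C}$)
$-18467 - \left(-2434 + E{\left(35,-93 \right)}\right) = -18467 + \left(2434 - \frac{19 \left(\left(-1\right) 35 - -93\right)}{5 + 35}\right) = -18467 + \left(2434 - \frac{19 \left(-35 + 93\right)}{40}\right) = -18467 + \left(2434 - 19 \cdot \frac{1}{40} \cdot 58\right) = -18467 + \left(2434 - \frac{551}{20}\right) = -18467 + \frac{48129}{20} = - \frac{321211}{20}$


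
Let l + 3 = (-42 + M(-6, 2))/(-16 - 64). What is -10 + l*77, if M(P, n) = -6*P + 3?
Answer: -19049/80 ≈ -238.11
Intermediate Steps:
M(P, n) = 3 - 6*P
l = -237/80 (l = -3 + (-42 + (3 - 6*(-6)))/(-16 - 64) = -3 + (-42 + (3 + 36))/(-80) = -3 + (-42 + 39)*(-1/80) = -3 - 3*(-1/80) = -3 + 3/80 = -237/80 ≈ -2.9625)
-10 + l*77 = -10 - 237/80*77 = -10 - 18249/80 = -19049/80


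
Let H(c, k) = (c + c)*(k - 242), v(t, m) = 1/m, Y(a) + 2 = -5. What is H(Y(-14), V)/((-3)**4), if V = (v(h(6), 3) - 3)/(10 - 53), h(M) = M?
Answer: 436940/10449 ≈ 41.816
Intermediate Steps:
Y(a) = -7 (Y(a) = -2 - 5 = -7)
V = 8/129 (V = (1/3 - 3)/(10 - 53) = (1/3 - 3)/(-43) = -8/3*(-1/43) = 8/129 ≈ 0.062016)
H(c, k) = 2*c*(-242 + k) (H(c, k) = (2*c)*(-242 + k) = 2*c*(-242 + k))
H(Y(-14), V)/((-3)**4) = (2*(-7)*(-242 + 8/129))/((-3)**4) = (2*(-7)*(-31210/129))/81 = (436940/129)*(1/81) = 436940/10449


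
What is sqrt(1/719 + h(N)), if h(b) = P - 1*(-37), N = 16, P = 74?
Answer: sqrt(57383390)/719 ≈ 10.536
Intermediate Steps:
h(b) = 111 (h(b) = 74 - 1*(-37) = 74 + 37 = 111)
sqrt(1/719 + h(N)) = sqrt(1/719 + 111) = sqrt(79810/719) = sqrt(57383390)/719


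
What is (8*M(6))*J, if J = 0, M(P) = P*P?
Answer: 0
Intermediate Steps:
M(P) = P²
(8*M(6))*J = (8*6²)*0 = (8*36)*0 = 288*0 = 0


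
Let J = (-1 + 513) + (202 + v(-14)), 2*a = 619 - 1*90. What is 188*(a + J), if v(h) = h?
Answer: 181326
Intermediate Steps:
a = 529/2 (a = (619 - 1*90)/2 = (619 - 90)/2 = (½)*529 = 529/2 ≈ 264.50)
J = 700 (J = (-1 + 513) + (202 - 14) = 512 + 188 = 700)
188*(a + J) = 188*(529/2 + 700) = 188*(1929/2) = 181326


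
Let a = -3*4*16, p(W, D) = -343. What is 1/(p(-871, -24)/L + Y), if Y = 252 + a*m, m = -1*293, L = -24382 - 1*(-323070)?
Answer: 298688/16878261161 ≈ 1.7697e-5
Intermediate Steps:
L = 298688 (L = -24382 + 323070 = 298688)
m = -293
a = -192 (a = -12*16 = -192)
Y = 56508 (Y = 252 - 192*(-293) = 252 + 56256 = 56508)
1/(p(-871, -24)/L + Y) = 1/(-343/298688 + 56508) = 1/(16878261161/298688) = 298688/16878261161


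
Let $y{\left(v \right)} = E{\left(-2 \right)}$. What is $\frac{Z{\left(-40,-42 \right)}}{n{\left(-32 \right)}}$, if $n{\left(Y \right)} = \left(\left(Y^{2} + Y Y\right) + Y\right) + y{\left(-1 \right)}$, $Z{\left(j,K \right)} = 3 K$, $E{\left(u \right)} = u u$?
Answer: $- \frac{63}{1010} \approx -0.062376$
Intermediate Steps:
$E{\left(u \right)} = u^{2}$
$y{\left(v \right)} = 4$ ($y{\left(v \right)} = \left(-2\right)^{2} = 4$)
$n{\left(Y \right)} = 4 + Y + 2 Y^{2}$ ($n{\left(Y \right)} = \left(\left(Y^{2} + Y Y\right) + Y\right) + 4 = \left(\left(Y^{2} + Y^{2}\right) + Y\right) + 4 = \left(2 Y^{2} + Y\right) + 4 = \left(Y + 2 Y^{2}\right) + 4 = 4 + Y + 2 Y^{2}$)
$\frac{Z{\left(-40,-42 \right)}}{n{\left(-32 \right)}} = \frac{3 \left(-42\right)}{4 - 32 + 2 \left(-32\right)^{2}} = - \frac{126}{4 - 32 + 2 \cdot 1024} = - \frac{126}{4 - 32 + 2048} = - \frac{126}{2020} = \left(-126\right) \frac{1}{2020} = - \frac{63}{1010}$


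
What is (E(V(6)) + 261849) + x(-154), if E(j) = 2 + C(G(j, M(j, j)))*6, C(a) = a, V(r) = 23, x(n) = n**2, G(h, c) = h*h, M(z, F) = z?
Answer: 288741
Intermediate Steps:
G(h, c) = h**2
E(j) = 2 + 6*j**2 (E(j) = 2 + j**2*6 = 2 + 6*j**2)
(E(V(6)) + 261849) + x(-154) = ((2 + 6*23**2) + 261849) + (-154)**2 = ((2 + 6*529) + 261849) + 23716 = ((2 + 3174) + 261849) + 23716 = (3176 + 261849) + 23716 = 265025 + 23716 = 288741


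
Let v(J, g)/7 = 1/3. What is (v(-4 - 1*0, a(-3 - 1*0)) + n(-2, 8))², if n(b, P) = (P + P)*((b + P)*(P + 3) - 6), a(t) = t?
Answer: 8334769/9 ≈ 9.2609e+5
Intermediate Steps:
v(J, g) = 7/3
n(b, P) = 2*P*(-6 + (3 + P)*(P + b)) (n(b, P) = (2*P)*((P + b)*(3 + P) - 6) = (2*P)*((3 + P)*(P + b) - 6) = (2*P)*(-6 + (3 + P)*(P + b)) = 2*P*(-6 + (3 + P)*(P + b)))
(v(-4 - 1*0, a(-3 - 1*0)) + n(-2, 8))² = (7/3 + 2*8*(-6 + 8² + 3*8 + 3*(-2) + 8*(-2)))² = (7/3 + 2*8*(-6 + 64 + 24 - 6 - 16))² = (7/3 + 2*8*60)² = (7/3 + 960)² = (2887/3)² = 8334769/9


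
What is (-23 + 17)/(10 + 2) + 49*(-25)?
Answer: -2451/2 ≈ -1225.5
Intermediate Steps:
(-23 + 17)/(10 + 2) + 49*(-25) = -6/12 - 1225 = -6*1/12 - 1225 = -½ - 1225 = -2451/2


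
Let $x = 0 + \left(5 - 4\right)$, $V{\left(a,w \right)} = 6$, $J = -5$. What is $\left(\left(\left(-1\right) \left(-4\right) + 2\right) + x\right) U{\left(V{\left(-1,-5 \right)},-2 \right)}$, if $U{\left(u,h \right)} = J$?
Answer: $-35$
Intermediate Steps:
$U{\left(u,h \right)} = -5$
$x = 1$ ($x = 0 + \left(5 - 4\right) = 0 + 1 = 1$)
$\left(\left(\left(-1\right) \left(-4\right) + 2\right) + x\right) U{\left(V{\left(-1,-5 \right)},-2 \right)} = \left(\left(\left(-1\right) \left(-4\right) + 2\right) + 1\right) \left(-5\right) = \left(\left(4 + 2\right) + 1\right) \left(-5\right) = \left(6 + 1\right) \left(-5\right) = 7 \left(-5\right) = -35$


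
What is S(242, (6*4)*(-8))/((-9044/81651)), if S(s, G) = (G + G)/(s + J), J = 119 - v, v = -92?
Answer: 153696/20083 ≈ 7.6530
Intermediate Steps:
J = 211 (J = 119 - 1*(-92) = 119 + 92 = 211)
S(s, G) = 2*G/(211 + s) (S(s, G) = (G + G)/(s + 211) = (2*G)/(211 + s) = 2*G/(211 + s))
S(242, (6*4)*(-8))/((-9044/81651)) = (2*((6*4)*(-8))/(211 + 242))/((-9044/81651)) = (2*(24*(-8))/453)/((-9044*1/81651)) = (2*(-192)*(1/453))/(-532/4803) = -128/151*(-4803/532) = 153696/20083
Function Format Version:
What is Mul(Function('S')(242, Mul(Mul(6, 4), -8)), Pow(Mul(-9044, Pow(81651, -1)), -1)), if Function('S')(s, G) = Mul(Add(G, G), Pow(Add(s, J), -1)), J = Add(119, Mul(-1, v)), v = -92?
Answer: Rational(153696, 20083) ≈ 7.6530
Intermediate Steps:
J = 211 (J = Add(119, Mul(-1, -92)) = Add(119, 92) = 211)
Function('S')(s, G) = Mul(2, G, Pow(Add(211, s), -1)) (Function('S')(s, G) = Mul(Add(G, G), Pow(Add(s, 211), -1)) = Mul(Mul(2, G), Pow(Add(211, s), -1)) = Mul(2, G, Pow(Add(211, s), -1)))
Mul(Function('S')(242, Mul(Mul(6, 4), -8)), Pow(Mul(-9044, Pow(81651, -1)), -1)) = Mul(Mul(2, Mul(Mul(6, 4), -8), Pow(Add(211, 242), -1)), Pow(Mul(-9044, Pow(81651, -1)), -1)) = Mul(Mul(2, Mul(24, -8), Pow(453, -1)), Pow(Mul(-9044, Rational(1, 81651)), -1)) = Mul(Mul(2, -192, Rational(1, 453)), Pow(Rational(-532, 4803), -1)) = Mul(Rational(-128, 151), Rational(-4803, 532)) = Rational(153696, 20083)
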